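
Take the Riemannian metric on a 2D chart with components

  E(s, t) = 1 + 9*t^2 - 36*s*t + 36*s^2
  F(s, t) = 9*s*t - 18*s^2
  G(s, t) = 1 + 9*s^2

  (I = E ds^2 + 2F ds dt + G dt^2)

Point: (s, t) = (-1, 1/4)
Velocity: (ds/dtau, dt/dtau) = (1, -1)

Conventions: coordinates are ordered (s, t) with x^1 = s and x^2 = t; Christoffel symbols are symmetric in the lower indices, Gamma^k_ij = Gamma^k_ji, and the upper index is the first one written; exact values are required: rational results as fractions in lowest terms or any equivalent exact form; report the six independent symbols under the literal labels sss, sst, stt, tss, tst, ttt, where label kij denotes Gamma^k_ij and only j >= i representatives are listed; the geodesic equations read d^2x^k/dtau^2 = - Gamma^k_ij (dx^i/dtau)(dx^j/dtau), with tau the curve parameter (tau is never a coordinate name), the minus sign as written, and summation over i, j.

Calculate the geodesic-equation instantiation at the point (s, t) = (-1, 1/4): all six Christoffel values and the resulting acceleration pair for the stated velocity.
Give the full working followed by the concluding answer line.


E = 745/16, F = -81/4, G = 10 at the point
E_s = -81, E_t = 81/2, F_s = 153/4, F_t = -9, G_s = -18, G_t = 0
EG - F^2 = 889/16;  g^inv = (16/889) * [[10, 81/4], [81/4, 745/16]]
first-kind symbols [ij,l] = (1/2)(d_i g_jl + d_j g_il - d_l g_ij): [ss,s] = E_s/2 = -81/2, [ss,t] = F_s - E_t/2 = 18, [st,s] = E_t/2 = 81/4, [st,t] = G_s/2 = -9, [tt,s] = F_t - G_s/2 = 0, [tt,t] = G_t/2 = 0
Gamma^s_ij = (G*[ij,s] - F*[ij,t])/(EG - F^2), Gamma^t_ij = (E*[ij,t] - F*[ij,s])/(EG - F^2)
Gamma_sss = -648/889, Gamma_sst = 324/889, Gamma_stt = 0, Gamma_tss = 288/889, Gamma_tst = -144/889, Gamma_ttt = 0
d^2s/dtau^2 = -(Gamma_sss*(1)^2 + 2*Gamma_sst*(1)*(-1) + Gamma_stt*(-1)^2) = 1296/889
d^2t/dtau^2 = -(Gamma_tss*(1)^2 + 2*Gamma_tst*(1)*(-1) + Gamma_ttt*(-1)^2) = -576/889

Answer: Gamma_sss = -648/889, Gamma_sst = 324/889, Gamma_stt = 0, Gamma_tss = 288/889, Gamma_tst = -144/889, Gamma_ttt = 0; accelerations (d^2s/dtau^2, d^2t/dtau^2) = (1296/889, -576/889)


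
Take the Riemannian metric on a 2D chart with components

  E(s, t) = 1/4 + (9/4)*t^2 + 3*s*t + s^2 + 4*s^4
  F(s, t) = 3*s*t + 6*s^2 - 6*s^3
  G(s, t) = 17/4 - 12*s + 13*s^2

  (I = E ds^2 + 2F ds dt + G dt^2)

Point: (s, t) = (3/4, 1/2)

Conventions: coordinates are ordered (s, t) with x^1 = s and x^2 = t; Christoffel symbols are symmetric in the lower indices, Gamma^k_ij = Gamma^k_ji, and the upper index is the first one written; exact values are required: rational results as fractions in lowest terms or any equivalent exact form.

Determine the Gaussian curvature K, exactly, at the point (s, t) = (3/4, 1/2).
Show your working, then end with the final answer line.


E = 241/64, F = 63/32, G = 41/16, EG - F^2 = 739/128 at the point
E_s = 39/4, E_t = 9/2, F_s = 3/8, F_t = 9/4, G_s = 15/2, G_t = 0
E_tt = 9/2, F_st = 3, G_ss = 26
Evaluate Brioschi's two determinant matrices M1, M2 and divide by (EG - F^2)^2.
M1 = [[-E_tt/2 + F_st - G_ss/2, E_s/2, F_s - E_t/2], [F_t - G_s/2, E, F], [G_t/2, F, G]] = [[-49/4, 39/8, -15/8], [-3/2, 241/64, 63/32], [0, 63/32, 41/16]]; det M1 = -11891/256
M2 = [[0, E_t/2, G_s/2], [E_t/2, E, F], [G_s/2, F, G]] = [[0, 9/4, 15/4], [9/4, 241/64, 63/32], [15/4, 63/32, 41/16]]; det M2 = -33489/1024
det M1 - det M2 = -14075/1024; K = -14075/1024 / (739/128)^2 = -225200/546121

Answer: K = -225200/546121


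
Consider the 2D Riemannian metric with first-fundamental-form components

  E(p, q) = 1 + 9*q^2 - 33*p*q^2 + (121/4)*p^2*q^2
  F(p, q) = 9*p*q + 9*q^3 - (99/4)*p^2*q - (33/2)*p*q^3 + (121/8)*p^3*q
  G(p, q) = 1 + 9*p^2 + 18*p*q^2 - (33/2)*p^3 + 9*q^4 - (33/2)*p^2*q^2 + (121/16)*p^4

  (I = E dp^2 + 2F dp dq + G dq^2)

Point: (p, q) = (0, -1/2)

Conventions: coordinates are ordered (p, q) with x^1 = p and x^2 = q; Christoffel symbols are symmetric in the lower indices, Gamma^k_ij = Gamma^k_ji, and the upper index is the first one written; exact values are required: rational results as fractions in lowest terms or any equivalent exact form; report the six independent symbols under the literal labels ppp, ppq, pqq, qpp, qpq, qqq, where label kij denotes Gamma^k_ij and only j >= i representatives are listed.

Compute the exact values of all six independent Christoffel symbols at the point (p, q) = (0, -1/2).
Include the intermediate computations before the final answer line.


E = 13/4, F = -9/8, G = 25/16 at the point
E_p = -33/4, E_q = -9, F_p = -39/16, F_q = 27/4, G_p = 9/2, G_q = -9/2
EG - F^2 = 61/16;  g^inv = (16/61) * [[25/16, 9/8], [9/8, 13/4]]
first-kind symbols [ij,l] = (1/2)(d_i g_jl + d_j g_il - d_l g_ij): [pp,p] = E_p/2 = -33/8, [pp,q] = F_p - E_q/2 = 33/16, [pq,p] = E_q/2 = -9/2, [pq,q] = G_p/2 = 9/4, [qq,p] = F_q - G_p/2 = 9/2, [qq,q] = G_q/2 = -9/4
Gamma^p_ij = (G*[ij,p] - F*[ij,q])/(EG - F^2), Gamma^q_ij = (E*[ij,q] - F*[ij,p])/(EG - F^2)

Answer: Gamma_ppp = -66/61, Gamma_ppq = -72/61, Gamma_pqq = 72/61, Gamma_qpp = 33/61, Gamma_qpq = 36/61, Gamma_qqq = -36/61


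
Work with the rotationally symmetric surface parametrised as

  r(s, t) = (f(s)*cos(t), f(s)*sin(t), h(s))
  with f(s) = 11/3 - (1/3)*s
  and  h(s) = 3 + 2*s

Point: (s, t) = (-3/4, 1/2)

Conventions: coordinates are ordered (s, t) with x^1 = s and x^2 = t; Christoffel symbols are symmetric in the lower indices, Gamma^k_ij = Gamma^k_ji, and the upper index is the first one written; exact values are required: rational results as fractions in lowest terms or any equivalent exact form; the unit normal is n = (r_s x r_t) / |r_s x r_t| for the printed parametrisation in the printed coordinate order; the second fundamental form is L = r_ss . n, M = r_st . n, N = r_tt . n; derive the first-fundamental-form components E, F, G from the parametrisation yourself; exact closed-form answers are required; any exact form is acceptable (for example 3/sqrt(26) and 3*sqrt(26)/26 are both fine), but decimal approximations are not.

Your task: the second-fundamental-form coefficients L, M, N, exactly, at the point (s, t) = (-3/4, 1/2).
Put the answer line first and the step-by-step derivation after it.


Answer: L = 0, M = 0, N = 47*sqrt(37)/74

f = 47/12, f' = -1/3, f'' = 0, h' = 2, h'' = 0
E = 37/9, F = 0, G = 2209/144; answer radicand W^2 = 37/9
unnormalised second-form numerators: l = 0, m = 0, n = 47/6; L = l/sqrt(37/9), and similarly M = m/sqrt(W^2), N = n/sqrt(W^2)


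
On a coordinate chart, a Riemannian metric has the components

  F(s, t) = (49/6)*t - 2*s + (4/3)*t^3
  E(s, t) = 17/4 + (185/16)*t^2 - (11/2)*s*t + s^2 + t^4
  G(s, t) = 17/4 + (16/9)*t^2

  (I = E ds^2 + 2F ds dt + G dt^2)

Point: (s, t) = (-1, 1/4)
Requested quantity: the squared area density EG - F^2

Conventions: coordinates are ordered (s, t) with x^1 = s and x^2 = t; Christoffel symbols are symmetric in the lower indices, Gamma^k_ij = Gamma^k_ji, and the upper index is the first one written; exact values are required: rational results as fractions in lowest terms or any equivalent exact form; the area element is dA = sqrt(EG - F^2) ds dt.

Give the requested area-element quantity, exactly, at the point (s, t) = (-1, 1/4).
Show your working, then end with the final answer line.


E = 941/128, F = 65/16, G = 157/36; EG - F^2 = 71687/4608

Answer: EG - F^2 = 71687/4608


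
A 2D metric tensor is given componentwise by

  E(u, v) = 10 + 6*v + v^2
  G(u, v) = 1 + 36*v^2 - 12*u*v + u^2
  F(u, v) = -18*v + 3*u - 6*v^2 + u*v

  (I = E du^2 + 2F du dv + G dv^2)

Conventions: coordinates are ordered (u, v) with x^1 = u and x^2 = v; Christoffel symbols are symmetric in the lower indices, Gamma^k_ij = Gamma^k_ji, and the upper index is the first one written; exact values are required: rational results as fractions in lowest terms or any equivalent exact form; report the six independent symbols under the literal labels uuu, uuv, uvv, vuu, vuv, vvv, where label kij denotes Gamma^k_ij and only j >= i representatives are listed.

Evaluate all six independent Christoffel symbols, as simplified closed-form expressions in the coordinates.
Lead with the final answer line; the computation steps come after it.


Answer: Gamma_uuu = 0, Gamma_uuv = (v + 3)/(u^2 - 12*u*v + 37*v^2 + 6*v + 10), Gamma_uvv = (-6*v - 18)/(u^2 - 12*u*v + 37*v^2 + 6*v + 10), Gamma_vuu = 0, Gamma_vuv = (u - 6*v)/(u^2 - 12*u*v + 37*v^2 + 6*v + 10), Gamma_vvv = (-6*u + 36*v)/(u^2 - 12*u*v + 37*v^2 + 6*v + 10)

E = 10 + 6*v + v^2; F = -18*v + 3*u - 6*v^2 + u*v; G = 1 + 36*v^2 - 12*u*v + u^2
Gamma^k_ij = (1/2) g^{kl} (d_i g_jl + d_j g_il - d_l g_ij), with g^inv = (1/(EG-F^2)) [[G, -F], [-F, E]]
first partials: E_u = 0, E_v = 6 + 2*v, F_u = 3 + v, F_v = -18 - 12*v + u, G_u = -12*v + 2*u, G_v = 72*v - 12*u
D = EG - F^2 = 10 + 6*v + 37*v^2 - 12*u*v + u^2
expanded: Gamma^u_uu = (G E_u - 2F F_u + F E_v)/(2D), Gamma^u_uv = (G E_v - F G_u)/(2D), Gamma^u_vv = (2G F_v - G G_u - F G_v)/(2D), Gamma^v_uu = (2E F_u - E E_v - F E_u)/(2D), Gamma^v_uv = (E G_u - F E_v)/(2D), Gamma^v_vv = (E G_v - 2F F_v + F G_u)/(2D); substitute and cancel common factors


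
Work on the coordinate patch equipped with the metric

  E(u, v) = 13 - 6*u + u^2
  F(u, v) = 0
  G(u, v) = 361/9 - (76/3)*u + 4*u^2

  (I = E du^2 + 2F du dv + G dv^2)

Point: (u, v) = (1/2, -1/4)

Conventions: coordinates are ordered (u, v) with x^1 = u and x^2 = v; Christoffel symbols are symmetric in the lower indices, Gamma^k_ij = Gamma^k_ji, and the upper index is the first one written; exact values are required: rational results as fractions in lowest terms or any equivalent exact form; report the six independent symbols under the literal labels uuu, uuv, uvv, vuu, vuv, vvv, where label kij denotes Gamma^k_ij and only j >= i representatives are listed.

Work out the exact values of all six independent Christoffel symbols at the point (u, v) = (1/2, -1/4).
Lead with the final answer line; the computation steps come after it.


Answer: Gamma_uuu = -10/41, Gamma_uuv = 0, Gamma_uvv = 128/123, Gamma_vuu = 0, Gamma_vuv = -3/8, Gamma_vvv = 0

E = 41/4, F = 0, G = 256/9 at the point
E_u = -5, E_v = 0, F_u = 0, F_v = 0, G_u = -64/3, G_v = 0
EG - F^2 = 2624/9;  g^inv = (9/2624) * [[256/9, 0], [0, 41/4]]
first-kind symbols [ij,l] = (1/2)(d_i g_jl + d_j g_il - d_l g_ij): [uu,u] = E_u/2 = -5/2, [uu,v] = F_u - E_v/2 = 0, [uv,u] = E_v/2 = 0, [uv,v] = G_u/2 = -32/3, [vv,u] = F_v - G_u/2 = 32/3, [vv,v] = G_v/2 = 0
Gamma^u_ij = (G*[ij,u] - F*[ij,v])/(EG - F^2), Gamma^v_ij = (E*[ij,v] - F*[ij,u])/(EG - F^2)


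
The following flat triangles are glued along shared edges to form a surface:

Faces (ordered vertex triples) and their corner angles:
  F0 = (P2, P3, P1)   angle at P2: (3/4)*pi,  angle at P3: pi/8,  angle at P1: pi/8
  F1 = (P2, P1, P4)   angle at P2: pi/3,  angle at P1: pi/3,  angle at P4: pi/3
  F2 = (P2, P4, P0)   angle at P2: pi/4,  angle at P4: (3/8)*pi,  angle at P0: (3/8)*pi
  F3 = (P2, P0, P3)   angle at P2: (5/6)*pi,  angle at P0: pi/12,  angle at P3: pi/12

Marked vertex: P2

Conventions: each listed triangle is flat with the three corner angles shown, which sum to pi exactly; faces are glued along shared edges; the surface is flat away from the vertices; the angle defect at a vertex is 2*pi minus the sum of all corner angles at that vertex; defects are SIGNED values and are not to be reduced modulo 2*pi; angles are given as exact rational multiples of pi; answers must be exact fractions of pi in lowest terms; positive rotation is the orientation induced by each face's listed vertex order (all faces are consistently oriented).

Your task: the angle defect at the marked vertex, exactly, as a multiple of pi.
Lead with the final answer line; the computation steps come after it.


Answer: defect(P2) = -pi/6

Sum of corner angles at P2: (13/6)*pi
defect = 2*pi - (13/6)*pi


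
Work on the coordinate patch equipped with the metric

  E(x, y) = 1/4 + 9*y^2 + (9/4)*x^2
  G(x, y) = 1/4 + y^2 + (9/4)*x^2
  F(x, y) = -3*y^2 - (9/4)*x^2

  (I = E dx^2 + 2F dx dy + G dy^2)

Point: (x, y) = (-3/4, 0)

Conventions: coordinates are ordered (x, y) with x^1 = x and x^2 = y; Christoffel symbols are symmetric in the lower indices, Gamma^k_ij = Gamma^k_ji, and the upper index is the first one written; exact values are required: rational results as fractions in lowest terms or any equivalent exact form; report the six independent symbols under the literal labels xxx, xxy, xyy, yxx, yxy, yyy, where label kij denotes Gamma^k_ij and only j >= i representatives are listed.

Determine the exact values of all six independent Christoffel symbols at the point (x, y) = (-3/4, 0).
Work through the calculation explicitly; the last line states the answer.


E = 97/64, F = -81/64, G = 97/64 at the point
E_x = -27/8, E_y = 0, F_x = 27/8, F_y = 0, G_x = -27/8, G_y = 0
EG - F^2 = 89/128;  g^inv = (128/89) * [[97/64, 81/64], [81/64, 97/64]]
first-kind symbols [ij,l] = (1/2)(d_i g_jl + d_j g_il - d_l g_ij): [xx,x] = E_x/2 = -27/16, [xx,y] = F_x - E_y/2 = 27/8, [xy,x] = E_y/2 = 0, [xy,y] = G_x/2 = -27/16, [yy,x] = F_y - G_x/2 = 27/16, [yy,y] = G_y/2 = 0
Gamma^x_ij = (G*[ij,x] - F*[ij,y])/(EG - F^2), Gamma^y_ij = (E*[ij,y] - F*[ij,x])/(EG - F^2)

Answer: Gamma_xxx = 1755/712, Gamma_xxy = -2187/712, Gamma_xyy = 2619/712, Gamma_yxx = 3051/712, Gamma_yxy = -2619/712, Gamma_yyy = 2187/712


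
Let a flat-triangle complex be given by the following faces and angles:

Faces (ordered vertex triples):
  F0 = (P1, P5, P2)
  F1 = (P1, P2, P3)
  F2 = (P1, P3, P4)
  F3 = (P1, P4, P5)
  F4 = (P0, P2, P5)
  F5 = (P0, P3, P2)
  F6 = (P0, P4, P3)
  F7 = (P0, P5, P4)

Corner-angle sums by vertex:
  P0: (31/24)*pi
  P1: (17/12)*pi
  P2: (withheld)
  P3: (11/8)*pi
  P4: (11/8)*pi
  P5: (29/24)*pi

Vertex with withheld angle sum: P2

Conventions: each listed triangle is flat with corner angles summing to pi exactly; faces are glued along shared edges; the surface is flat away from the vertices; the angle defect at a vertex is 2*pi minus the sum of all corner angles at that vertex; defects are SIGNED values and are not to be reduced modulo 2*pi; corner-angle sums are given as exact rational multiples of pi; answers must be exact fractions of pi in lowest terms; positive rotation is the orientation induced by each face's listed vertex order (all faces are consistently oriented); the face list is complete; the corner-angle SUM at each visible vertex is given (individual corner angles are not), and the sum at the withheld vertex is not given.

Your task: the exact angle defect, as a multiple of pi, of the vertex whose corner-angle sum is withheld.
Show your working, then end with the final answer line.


V = 6, E = 12, F = 8; chi = V - E + F = 2
Gauss-Bonnet: total defect = 2*pi*chi = 4*pi; visible defects sum to (10/3)*pi

Answer: defect(P2) = (2/3)*pi


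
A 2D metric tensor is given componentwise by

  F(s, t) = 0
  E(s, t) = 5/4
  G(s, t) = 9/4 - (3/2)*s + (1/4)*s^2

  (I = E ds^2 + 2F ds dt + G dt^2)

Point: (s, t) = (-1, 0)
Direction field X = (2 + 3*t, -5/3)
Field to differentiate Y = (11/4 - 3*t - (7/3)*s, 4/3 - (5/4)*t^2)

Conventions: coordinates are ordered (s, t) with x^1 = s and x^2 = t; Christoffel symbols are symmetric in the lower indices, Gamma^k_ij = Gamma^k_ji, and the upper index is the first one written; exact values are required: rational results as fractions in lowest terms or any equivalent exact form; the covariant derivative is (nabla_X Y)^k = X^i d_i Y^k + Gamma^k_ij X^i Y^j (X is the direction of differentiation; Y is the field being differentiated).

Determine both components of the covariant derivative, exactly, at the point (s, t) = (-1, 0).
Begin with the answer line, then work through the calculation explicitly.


Answer: (nabla_X Y)^s = -13/9, (nabla_X Y)^t = 209/144

E = 5/4, F = 0, G = 4 at the point
E_s = 0, E_t = 0, F_s = 0, F_t = 0, G_s = -2, G_t = 0
EG - F^2 = 5;  g^inv = (1/5) * [[4, 0], [0, 5/4]]
first-kind symbols [ij,l] = (1/2)(d_i g_jl + d_j g_il - d_l g_ij): [ss,s] = E_s/2 = 0, [ss,t] = F_s - E_t/2 = 0, [st,s] = E_t/2 = 0, [st,t] = G_s/2 = -1, [tt,s] = F_t - G_s/2 = 1, [tt,t] = G_t/2 = 0
Gamma^s_ij = (G*[ij,s] - F*[ij,t])/(EG - F^2), Gamma^t_ij = (E*[ij,t] - F*[ij,s])/(EG - F^2)
Gamma_sss = 0, Gamma_sst = 0, Gamma_stt = 4/5, Gamma_tss = 0, Gamma_tst = -1/4, Gamma_ttt = 0
X = (2, -5/3), Y = (61/12, 4/3) at the point


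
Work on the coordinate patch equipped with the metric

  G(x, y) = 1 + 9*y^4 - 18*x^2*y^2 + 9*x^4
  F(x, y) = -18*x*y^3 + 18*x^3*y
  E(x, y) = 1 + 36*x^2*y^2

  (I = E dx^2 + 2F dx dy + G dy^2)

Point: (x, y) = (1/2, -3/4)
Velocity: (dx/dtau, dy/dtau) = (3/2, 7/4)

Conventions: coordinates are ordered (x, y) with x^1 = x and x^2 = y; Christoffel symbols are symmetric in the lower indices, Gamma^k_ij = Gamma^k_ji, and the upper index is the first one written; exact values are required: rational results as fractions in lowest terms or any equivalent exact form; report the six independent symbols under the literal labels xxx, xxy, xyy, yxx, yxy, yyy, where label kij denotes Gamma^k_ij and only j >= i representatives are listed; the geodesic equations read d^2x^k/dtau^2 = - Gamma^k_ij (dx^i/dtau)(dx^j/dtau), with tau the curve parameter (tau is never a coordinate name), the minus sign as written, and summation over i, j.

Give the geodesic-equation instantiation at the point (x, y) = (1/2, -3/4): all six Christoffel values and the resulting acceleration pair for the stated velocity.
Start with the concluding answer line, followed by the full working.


Answer: Gamma_xxx = 2592/1777, Gamma_xxy = -1728/1777, Gamma_xyy = -2592/1777, Gamma_yxx = 1080/1777, Gamma_yxy = -720/1777, Gamma_yyy = -1080/1777; accelerations (d^2x/dtau^2, d^2y/dtau^2) = (11178/1777, 9315/3554)

E = 97/16, F = 135/64, G = 481/256 at the point
E_x = 81/4, E_y = -27/2, F_x = -81/32, F_y = -207/16, G_x = -45/8, G_y = -135/16
EG - F^2 = 1777/256;  g^inv = (256/1777) * [[481/256, -135/64], [-135/64, 97/16]]
first-kind symbols [ij,l] = (1/2)(d_i g_jl + d_j g_il - d_l g_ij): [xx,x] = E_x/2 = 81/8, [xx,y] = F_x - E_y/2 = 135/32, [xy,x] = E_y/2 = -27/4, [xy,y] = G_x/2 = -45/16, [yy,x] = F_y - G_x/2 = -81/8, [yy,y] = G_y/2 = -135/32
Gamma^x_ij = (G*[ij,x] - F*[ij,y])/(EG - F^2), Gamma^y_ij = (E*[ij,y] - F*[ij,x])/(EG - F^2)
Gamma_xxx = 2592/1777, Gamma_xxy = -1728/1777, Gamma_xyy = -2592/1777, Gamma_yxx = 1080/1777, Gamma_yxy = -720/1777, Gamma_yyy = -1080/1777
d^2x/dtau^2 = -(Gamma_xxx*(3/2)^2 + 2*Gamma_xxy*(3/2)*(7/4) + Gamma_xyy*(7/4)^2) = 11178/1777
d^2y/dtau^2 = -(Gamma_yxx*(3/2)^2 + 2*Gamma_yxy*(3/2)*(7/4) + Gamma_yyy*(7/4)^2) = 9315/3554


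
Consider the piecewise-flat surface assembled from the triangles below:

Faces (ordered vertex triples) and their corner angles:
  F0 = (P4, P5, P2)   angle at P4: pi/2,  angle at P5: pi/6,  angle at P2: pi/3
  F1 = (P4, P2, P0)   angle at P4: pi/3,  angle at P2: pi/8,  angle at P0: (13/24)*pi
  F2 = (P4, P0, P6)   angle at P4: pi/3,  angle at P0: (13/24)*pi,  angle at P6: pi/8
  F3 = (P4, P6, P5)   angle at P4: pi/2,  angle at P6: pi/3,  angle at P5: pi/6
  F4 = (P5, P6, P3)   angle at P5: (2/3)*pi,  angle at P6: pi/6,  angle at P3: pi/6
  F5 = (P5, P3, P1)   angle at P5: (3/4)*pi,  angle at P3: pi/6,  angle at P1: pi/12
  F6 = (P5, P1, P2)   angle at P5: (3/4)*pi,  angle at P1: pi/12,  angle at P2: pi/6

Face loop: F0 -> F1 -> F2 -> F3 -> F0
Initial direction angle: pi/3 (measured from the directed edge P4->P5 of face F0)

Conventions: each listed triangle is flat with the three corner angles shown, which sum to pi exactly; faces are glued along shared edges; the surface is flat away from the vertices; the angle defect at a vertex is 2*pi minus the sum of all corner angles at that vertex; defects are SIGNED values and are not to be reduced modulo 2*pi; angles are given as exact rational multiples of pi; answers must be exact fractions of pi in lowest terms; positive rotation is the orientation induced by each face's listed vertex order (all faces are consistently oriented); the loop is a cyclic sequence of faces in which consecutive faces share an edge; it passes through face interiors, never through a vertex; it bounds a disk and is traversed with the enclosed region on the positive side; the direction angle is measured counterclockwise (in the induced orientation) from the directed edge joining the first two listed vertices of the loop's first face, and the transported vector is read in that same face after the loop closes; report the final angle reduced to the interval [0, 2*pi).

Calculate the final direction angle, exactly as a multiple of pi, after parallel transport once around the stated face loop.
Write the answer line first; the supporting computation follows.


Answer: final direction angle = (2/3)*pi

enclosed vertex P4: corner angles sum to (5/3)*pi, defect = 2*pi - (5/3)*pi = pi/3
holonomy = initial angle + sum of enclosed defects (mod 2*pi), positive in the induced orientation
final angle = pi/3 + pi/3 = (2/3)*pi (mod 2*pi)


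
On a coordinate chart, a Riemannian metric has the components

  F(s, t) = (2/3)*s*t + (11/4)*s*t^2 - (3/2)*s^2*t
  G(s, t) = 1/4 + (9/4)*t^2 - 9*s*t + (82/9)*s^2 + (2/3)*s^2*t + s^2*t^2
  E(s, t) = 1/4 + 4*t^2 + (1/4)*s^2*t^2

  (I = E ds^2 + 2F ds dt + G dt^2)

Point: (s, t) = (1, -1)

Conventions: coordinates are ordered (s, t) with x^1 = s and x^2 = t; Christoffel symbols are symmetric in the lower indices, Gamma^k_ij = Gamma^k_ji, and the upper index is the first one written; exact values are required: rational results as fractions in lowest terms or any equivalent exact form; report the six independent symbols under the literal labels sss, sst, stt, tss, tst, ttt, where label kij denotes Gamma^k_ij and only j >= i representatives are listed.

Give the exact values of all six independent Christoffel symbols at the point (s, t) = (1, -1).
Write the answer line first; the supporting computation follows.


Answer: Gamma_sss = -4062/11723, Gamma_sst = -3160/1851, Gamma_stt = -515977/105507, Gamma_tss = 5919/11723, Gamma_tst = 591/617, Gamma_ttt = 16972/35169

E = 9/2, F = 43/12, G = 377/18 at the point
E_s = 1/2, E_t = -17/2, F_s = 61/12, F_t = -19/3, G_s = 251/9, G_t = -89/6
EG - F^2 = 11723/144;  g^inv = (144/11723) * [[377/18, -43/12], [-43/12, 9/2]]
first-kind symbols [ij,l] = (1/2)(d_i g_jl + d_j g_il - d_l g_ij): [ss,s] = E_s/2 = 1/4, [ss,t] = F_s - E_t/2 = 28/3, [st,s] = E_t/2 = -17/4, [st,t] = G_s/2 = 251/18, [tt,s] = F_t - G_s/2 = -365/18, [tt,t] = G_t/2 = -89/12
Gamma^s_ij = (G*[ij,s] - F*[ij,t])/(EG - F^2), Gamma^t_ij = (E*[ij,t] - F*[ij,s])/(EG - F^2)


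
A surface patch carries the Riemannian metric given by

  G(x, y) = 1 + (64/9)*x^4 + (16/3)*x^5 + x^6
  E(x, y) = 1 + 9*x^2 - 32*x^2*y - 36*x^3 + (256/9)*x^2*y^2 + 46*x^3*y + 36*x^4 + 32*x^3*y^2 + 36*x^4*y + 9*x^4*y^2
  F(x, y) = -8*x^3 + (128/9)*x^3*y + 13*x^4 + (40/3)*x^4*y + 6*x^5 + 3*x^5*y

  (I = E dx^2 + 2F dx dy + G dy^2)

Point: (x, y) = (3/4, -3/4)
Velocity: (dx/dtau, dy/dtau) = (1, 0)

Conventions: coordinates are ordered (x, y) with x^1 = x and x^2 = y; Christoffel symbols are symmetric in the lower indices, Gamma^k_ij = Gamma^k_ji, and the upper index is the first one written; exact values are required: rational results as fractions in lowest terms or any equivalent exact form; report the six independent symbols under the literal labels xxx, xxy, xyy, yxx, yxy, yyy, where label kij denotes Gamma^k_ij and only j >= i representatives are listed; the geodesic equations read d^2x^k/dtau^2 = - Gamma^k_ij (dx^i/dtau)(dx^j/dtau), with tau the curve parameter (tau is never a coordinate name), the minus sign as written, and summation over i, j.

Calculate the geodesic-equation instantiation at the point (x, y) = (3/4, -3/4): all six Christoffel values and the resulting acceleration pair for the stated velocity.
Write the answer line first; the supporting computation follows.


Answer: Gamma_xxx = 8844/29813, Gamma_xxy = -5226/4259, Gamma_xyy = 0, Gamma_yxx = -5412/29813, Gamma_yxy = 3198/4259, Gamma_yyy = 0; accelerations (d^2x/dtau^2, d^2y/dtau^2) = (-8844/29813, 5412/29813)

E = 44497/4096, F = -24723/4096, G = 19225/4096 at the point
E_x = 2211/256, E_y = -18291/512, F_x = -20997/1024, F_y = 11193/1024, G_x = 11193/512, G_y = 0
EG - F^2 = 29813/2048;  g^inv = (2048/29813) * [[19225/4096, 24723/4096], [24723/4096, 44497/4096]]
first-kind symbols [ij,l] = (1/2)(d_i g_jl + d_j g_il - d_l g_ij): [xx,x] = E_x/2 = 2211/512, [xx,y] = F_x - E_y/2 = -1353/512, [xy,x] = E_y/2 = -18291/1024, [xy,y] = G_x/2 = 11193/1024, [yy,x] = F_y - G_x/2 = 0, [yy,y] = G_y/2 = 0
Gamma^x_ij = (G*[ij,x] - F*[ij,y])/(EG - F^2), Gamma^y_ij = (E*[ij,y] - F*[ij,x])/(EG - F^2)
Gamma_xxx = 8844/29813, Gamma_xxy = -5226/4259, Gamma_xyy = 0, Gamma_yxx = -5412/29813, Gamma_yxy = 3198/4259, Gamma_yyy = 0
d^2x/dtau^2 = -(Gamma_xxx*(1)^2 + 2*Gamma_xxy*(1)*(0) + Gamma_xyy*(0)^2) = -8844/29813
d^2y/dtau^2 = -(Gamma_yxx*(1)^2 + 2*Gamma_yxy*(1)*(0) + Gamma_yyy*(0)^2) = 5412/29813


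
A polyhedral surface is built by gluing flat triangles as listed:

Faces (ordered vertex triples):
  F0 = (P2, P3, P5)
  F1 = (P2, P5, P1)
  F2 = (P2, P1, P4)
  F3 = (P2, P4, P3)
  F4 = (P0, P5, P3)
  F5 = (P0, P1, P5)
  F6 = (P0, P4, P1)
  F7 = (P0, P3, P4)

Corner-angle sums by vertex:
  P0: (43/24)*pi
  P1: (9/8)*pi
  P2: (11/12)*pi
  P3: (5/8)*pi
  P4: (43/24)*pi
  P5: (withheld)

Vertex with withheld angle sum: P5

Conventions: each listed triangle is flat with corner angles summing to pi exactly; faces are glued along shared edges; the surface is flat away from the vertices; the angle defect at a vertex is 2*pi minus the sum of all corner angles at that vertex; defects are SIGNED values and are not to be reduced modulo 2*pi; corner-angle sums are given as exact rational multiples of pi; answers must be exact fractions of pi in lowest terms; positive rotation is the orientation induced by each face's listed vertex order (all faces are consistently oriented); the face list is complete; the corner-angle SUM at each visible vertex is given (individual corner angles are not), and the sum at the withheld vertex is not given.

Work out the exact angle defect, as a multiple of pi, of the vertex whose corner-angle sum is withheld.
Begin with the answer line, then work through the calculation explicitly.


Answer: defect(P5) = pi/4

V = 6, E = 12, F = 8; chi = V - E + F = 2
Gauss-Bonnet: total defect = 2*pi*chi = 4*pi; visible defects sum to (15/4)*pi


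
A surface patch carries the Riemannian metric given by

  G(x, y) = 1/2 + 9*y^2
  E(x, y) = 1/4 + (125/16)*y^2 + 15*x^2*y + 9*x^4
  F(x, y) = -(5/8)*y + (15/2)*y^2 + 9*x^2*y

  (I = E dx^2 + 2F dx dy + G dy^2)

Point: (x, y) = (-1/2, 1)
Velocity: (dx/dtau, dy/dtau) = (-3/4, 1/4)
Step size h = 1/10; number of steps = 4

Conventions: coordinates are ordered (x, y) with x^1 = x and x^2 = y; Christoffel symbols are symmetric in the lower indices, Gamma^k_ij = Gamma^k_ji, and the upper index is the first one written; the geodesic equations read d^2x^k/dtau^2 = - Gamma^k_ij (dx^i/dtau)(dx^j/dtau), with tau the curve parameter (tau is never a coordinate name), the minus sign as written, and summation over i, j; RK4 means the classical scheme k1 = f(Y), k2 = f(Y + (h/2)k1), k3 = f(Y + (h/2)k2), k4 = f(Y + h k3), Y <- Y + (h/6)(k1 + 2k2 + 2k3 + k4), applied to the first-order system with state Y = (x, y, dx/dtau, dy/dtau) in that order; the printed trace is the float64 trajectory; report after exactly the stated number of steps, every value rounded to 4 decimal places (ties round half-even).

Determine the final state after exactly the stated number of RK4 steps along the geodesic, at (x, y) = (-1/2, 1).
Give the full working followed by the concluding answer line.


f(Y) = (dx/dtau, dy/dtau, -Gamma^x_ij Y'^i Y'^j, -Gamma^y_ij Y'^i Y'^j) with the Gammas evaluated at the stage position; h = 0.100000; intermediate values shown to 6 dp
step 0: x = -0.5000, y = 1.0000, dx/dtau = -0.7500, dy/dtau = 0.2500
step 1:
  k1: at (x, y) = (-0.500000, 1.000000), (dx/dtau, dy/dtau) = (-0.750000, 0.250000); Gamma_xxx = 2.271298, Gamma_xxy = 2.683371, Gamma_xyy = 2.210478, Gamma_yxx = -4.148747, Gamma_yxy = -2.577449, Gamma_yyy = -1.175854; k1 = (-0.750000, 0.250000, -0.409496, 1.440618)
  k2: at (x, y) = (-0.537500, 1.012500), (dx/dtau, dy/dtau) = (-0.770475, 0.322031); Gamma_xxx = 2.358288, Gamma_xxy = 2.689180, Gamma_xyy = 2.157773, Gamma_yxx = -4.392291, Gamma_yxy = -2.678704, Gamma_yyy = -1.212485; k2 = (-0.770475, 0.322031, -0.289262, 1.403879)
  k3: at (x, y) = (-0.538524, 1.016102), (dx/dtau, dy/dtau) = (-0.764463, 0.320194); Gamma_xxx = 2.358816, Gamma_xxy = 2.686669, Gamma_xyy = 2.154799, Gamma_yxx = -4.389846, Gamma_yxy = -2.677983, Gamma_yyy = -1.213930; k3 = (-0.764463, 0.320194, -0.284153, 1.378886)
  k4: at (x, y) = (-0.576446, 1.032019), (dx/dtau, dy/dtau) = (-0.778415, 0.387889); Gamma_xxx = 2.450859, Gamma_xxy = 2.690021, Gamma_xyy = 2.100352, Gamma_yxx = -4.642663, Gamma_yxy = -2.781709, Gamma_yyy = -1.251005; k4 = (-0.778415, 0.387889, -0.176622, 1.321544)
  Y <- Y + (h/6)(k1 + 2k2 + 2k3 + k4): x = -0.5766, y = 1.0320, dx/dtau = -0.7789, dy/dtau = 0.3888
step 2:
  k1: at (x, y) = (-0.576638, 1.032039), (dx/dtau, dy/dtau) = (-0.778882, 0.388795); Gamma_xxx = 2.451380, Gamma_xxy = 2.690087, Gamma_xyy = 2.100103, Gamma_yxx = -4.644173, Gamma_yxy = -2.782318, Gamma_yyy = -1.251185; k1 = (-0.778882, 0.388795, -0.175350, 1.321441)
  k2: at (x, y) = (-0.615582, 1.051479), (dx/dtau, dy/dtau) = (-0.787650, 0.454867); Gamma_xxx = 2.549312, Gamma_xxy = 2.691197, Gamma_xyy = 2.043739, Gamma_yxx = -4.910141, Gamma_yxy = -2.889604, Gamma_yyy = -1.288873; k2 = (-0.787650, 0.454867, -0.076050, 1.242336)
  k3: at (x, y) = (-0.616021, 1.054782), (dx/dtau, dy/dtau) = (-0.782685, 0.450912); Gamma_xxx = 2.548041, Gamma_xxy = 2.688825, Gamma_xyy = 2.042051, Gamma_yxx = -4.902770, Gamma_yxy = -2.886871, Gamma_yyy = -1.289486; k3 = (-0.782685, 0.450912, -0.078222, 1.227917)
  k4: at (x, y) = (-0.654907, 1.077130), (dx/dtau, dy/dtau) = (-0.786705, 0.511587); Gamma_xxx = 2.647948, Gamma_xxy = 2.687923, Gamma_xyy = 1.986265, Gamma_yxx = -5.172591, Gamma_yxy = -2.993600, Gamma_yyy = -1.326179; k4 = (-0.786705, 0.511587, 0.004930, 1.138774)
  Y <- Y + (h/6)(k1 + 2k2 + 2k3 + k4): x = -0.6551, y = 1.0772, dx/dtau = -0.7869, dy/dtau = 0.5121
step 3:
  k1: at (x, y) = (-0.655076, 1.077238), (dx/dtau, dy/dtau) = (-0.786865, 0.512140); Gamma_xxx = 2.648383, Gamma_xxy = 2.687911, Gamma_xyy = 1.986023, Gamma_yxx = -5.173757, Gamma_yxy = -2.994056, Gamma_yyy = -1.326336; k1 = (-0.786865, 0.512140, 0.005704, 1.138127)
  k2: at (x, y) = (-0.694419, 1.102845), (dx/dtau, dy/dtau) = (-0.786580, 0.569047); Gamma_xxx = 2.750675, Gamma_xxy = 2.685005, Gamma_xyy = 1.930447, Gamma_yxx = -5.449652, Gamma_yxy = -3.100813, Gamma_yyy = -1.362265; k2 = (-0.786580, 0.569047, 0.076650, 1.037012)
  k3: at (x, y) = (-0.694405, 1.105690), (dx/dtau, dy/dtau) = (-0.783033, 0.563991); Gamma_xxx = 2.747851, Gamma_xxy = 2.682914, Gamma_xyy = 1.929778, Gamma_yxx = -5.438336, Gamma_yxy = -3.096576, Gamma_yyy = -1.362218; k3 = (-0.783033, 0.563991, 0.071022, 1.032725)
  k4: at (x, y) = (-0.733379, 1.133637), (dx/dtau, dy/dtau) = (-0.779763, 0.615413); Gamma_xxx = 2.849355, Gamma_xxy = 2.678517, Gamma_xyy = 1.876213, Gamma_yxx = -5.713133, Gamma_yxy = -3.200463, Gamma_yyy = -1.396255; k4 = (-0.779763, 0.615413, 0.127635, 0.930914)
  Y <- Y + (h/6)(k1 + 2k2 + 2k3 + k4): x = -0.7335, y = 1.1338, dx/dtau = -0.7797, dy/dtau = 0.6156
step 4:
  k1: at (x, y) = (-0.733507, 1.133798), (dx/dtau, dy/dtau) = (-0.779721, 0.615615); Gamma_xxx = 2.849616, Gamma_xxy = 2.678453, Gamma_xyy = 1.876027, Gamma_yxx = -5.713759, Gamma_yxy = -3.200698, Gamma_yyy = -1.396361; k1 = (-0.779721, 0.615615, 0.127913, 0.930235)
  k2: at (x, y) = (-0.772493, 1.164579), (dx/dtau, dy/dtau) = (-0.773325, 0.662127); Gamma_xxx = 2.950314, Gamma_xxy = 2.672407, Gamma_xyy = 1.824042, Gamma_yxx = -5.987858, Gamma_yxy = -3.301773, Gamma_yyy = -1.428725; k2 = (-0.773325, 0.662127, 0.172692, 0.826021)
  k3: at (x, y) = (-0.772173, 1.166905), (dx/dtau, dy/dtau) = (-0.771086, 0.656917); Gamma_xxx = 2.946466, Gamma_xxy = 2.670646, Gamma_xyy = 1.824030, Gamma_yxx = -5.974102, Gamma_yxy = -3.296714, Gamma_yyy = -1.428254; k3 = (-0.771086, 0.656917, 0.166542, 0.828562)
  k4: at (x, y) = (-0.810615, 1.199490), (dx/dtau, dy/dtau) = (-0.763066, 0.698472); Gamma_xxx = 3.044398, Gamma_xxy = 2.663558, Gamma_xyy = 1.774668, Gamma_yxx = -6.243308, Gamma_yxy = -3.393525, Gamma_yyy = -1.458334; k4 = (-0.763066, 0.698472, 0.200791, 0.729396)
  Y <- Y + (h/6)(k1 + 2k2 + 2k3 + k4): x = -0.8107, y = 1.1997, dx/dtau = -0.7629, dy/dtau = 0.6984

Answer: x = -0.8107, y = 1.1997, dx/dtau = -0.7629, dy/dtau = 0.6984


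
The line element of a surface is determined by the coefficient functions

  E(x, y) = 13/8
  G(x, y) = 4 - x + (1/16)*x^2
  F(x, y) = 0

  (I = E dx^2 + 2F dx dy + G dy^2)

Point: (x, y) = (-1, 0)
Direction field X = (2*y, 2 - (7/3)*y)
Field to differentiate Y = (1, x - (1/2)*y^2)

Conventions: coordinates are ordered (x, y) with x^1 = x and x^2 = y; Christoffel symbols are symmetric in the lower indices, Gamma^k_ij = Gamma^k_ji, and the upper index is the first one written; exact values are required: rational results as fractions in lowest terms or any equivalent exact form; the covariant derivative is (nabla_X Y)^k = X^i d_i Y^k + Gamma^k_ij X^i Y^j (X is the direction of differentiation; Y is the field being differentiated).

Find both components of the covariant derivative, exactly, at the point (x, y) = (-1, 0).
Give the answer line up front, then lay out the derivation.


Answer: (nabla_X Y)^x = -9/13, (nabla_X Y)^y = -2/9

E = 13/8, F = 0, G = 81/16 at the point
E_x = 0, E_y = 0, F_x = 0, F_y = 0, G_x = -9/8, G_y = 0
EG - F^2 = 1053/128;  g^inv = (128/1053) * [[81/16, 0], [0, 13/8]]
first-kind symbols [ij,l] = (1/2)(d_i g_jl + d_j g_il - d_l g_ij): [xx,x] = E_x/2 = 0, [xx,y] = F_x - E_y/2 = 0, [xy,x] = E_y/2 = 0, [xy,y] = G_x/2 = -9/16, [yy,x] = F_y - G_x/2 = 9/16, [yy,y] = G_y/2 = 0
Gamma^x_ij = (G*[ij,x] - F*[ij,y])/(EG - F^2), Gamma^y_ij = (E*[ij,y] - F*[ij,x])/(EG - F^2)
Gamma_xxx = 0, Gamma_xxy = 0, Gamma_xyy = 9/26, Gamma_yxx = 0, Gamma_yxy = -1/9, Gamma_yyy = 0
X = (0, 2), Y = (1, -1) at the point


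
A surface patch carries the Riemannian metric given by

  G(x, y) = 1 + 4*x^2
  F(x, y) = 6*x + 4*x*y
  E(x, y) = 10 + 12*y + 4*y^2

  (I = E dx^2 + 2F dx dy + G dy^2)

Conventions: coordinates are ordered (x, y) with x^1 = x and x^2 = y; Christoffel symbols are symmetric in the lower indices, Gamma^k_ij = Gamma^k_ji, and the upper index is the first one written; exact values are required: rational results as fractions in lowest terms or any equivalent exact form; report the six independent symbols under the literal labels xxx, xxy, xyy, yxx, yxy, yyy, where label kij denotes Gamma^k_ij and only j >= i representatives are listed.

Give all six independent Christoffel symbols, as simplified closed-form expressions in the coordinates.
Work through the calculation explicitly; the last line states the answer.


E = 10 + 12*y + 4*y^2; F = 6*x + 4*x*y; G = 1 + 4*x^2
Gamma^k_ij = (1/2) g^{kl} (d_i g_jl + d_j g_il - d_l g_ij), with g^inv = (1/(EG-F^2)) [[G, -F], [-F, E]]
first partials: E_x = 0, E_y = 12 + 8*y, F_x = 6 + 4*y, F_y = 4*x, G_x = 8*x, G_y = 0
D = EG - F^2 = 10 + 12*y + 4*y^2 + 4*x^2
expanded: Gamma^x_xx = (G E_x - 2F F_x + F E_y)/(2D), Gamma^x_xy = (G E_y - F G_x)/(2D), Gamma^x_yy = (2G F_y - G G_x - F G_y)/(2D), Gamma^y_xx = (2E F_x - E E_y - F E_x)/(2D), Gamma^y_xy = (E G_x - F E_y)/(2D), Gamma^y_yy = (E G_y - 2F F_y + F G_x)/(2D); substitute and cancel common factors

Answer: Gamma_xxx = 0, Gamma_xxy = (2*y + 3)/(2*x^2 + 2*y^2 + 6*y + 5), Gamma_xyy = 0, Gamma_yxx = 0, Gamma_yxy = 2*x/(2*x^2 + 2*y^2 + 6*y + 5), Gamma_yyy = 0


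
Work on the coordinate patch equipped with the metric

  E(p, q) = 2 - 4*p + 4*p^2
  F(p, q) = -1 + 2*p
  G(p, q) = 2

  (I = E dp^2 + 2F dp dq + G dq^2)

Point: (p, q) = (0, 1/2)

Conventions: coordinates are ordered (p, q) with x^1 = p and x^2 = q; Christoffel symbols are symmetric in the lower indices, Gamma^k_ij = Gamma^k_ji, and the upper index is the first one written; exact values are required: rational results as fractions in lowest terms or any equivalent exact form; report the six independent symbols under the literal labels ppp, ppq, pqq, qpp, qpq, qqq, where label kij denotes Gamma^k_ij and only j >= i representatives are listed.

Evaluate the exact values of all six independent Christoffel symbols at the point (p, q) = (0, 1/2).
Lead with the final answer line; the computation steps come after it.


Answer: Gamma_ppp = -2/3, Gamma_ppq = 0, Gamma_pqq = 0, Gamma_qpp = 2/3, Gamma_qpq = 0, Gamma_qqq = 0

E = 2, F = -1, G = 2 at the point
E_p = -4, E_q = 0, F_p = 2, F_q = 0, G_p = 0, G_q = 0
EG - F^2 = 3;  g^inv = (1/3) * [[2, 1], [1, 2]]
first-kind symbols [ij,l] = (1/2)(d_i g_jl + d_j g_il - d_l g_ij): [pp,p] = E_p/2 = -2, [pp,q] = F_p - E_q/2 = 2, [pq,p] = E_q/2 = 0, [pq,q] = G_p/2 = 0, [qq,p] = F_q - G_p/2 = 0, [qq,q] = G_q/2 = 0
Gamma^p_ij = (G*[ij,p] - F*[ij,q])/(EG - F^2), Gamma^q_ij = (E*[ij,q] - F*[ij,p])/(EG - F^2)


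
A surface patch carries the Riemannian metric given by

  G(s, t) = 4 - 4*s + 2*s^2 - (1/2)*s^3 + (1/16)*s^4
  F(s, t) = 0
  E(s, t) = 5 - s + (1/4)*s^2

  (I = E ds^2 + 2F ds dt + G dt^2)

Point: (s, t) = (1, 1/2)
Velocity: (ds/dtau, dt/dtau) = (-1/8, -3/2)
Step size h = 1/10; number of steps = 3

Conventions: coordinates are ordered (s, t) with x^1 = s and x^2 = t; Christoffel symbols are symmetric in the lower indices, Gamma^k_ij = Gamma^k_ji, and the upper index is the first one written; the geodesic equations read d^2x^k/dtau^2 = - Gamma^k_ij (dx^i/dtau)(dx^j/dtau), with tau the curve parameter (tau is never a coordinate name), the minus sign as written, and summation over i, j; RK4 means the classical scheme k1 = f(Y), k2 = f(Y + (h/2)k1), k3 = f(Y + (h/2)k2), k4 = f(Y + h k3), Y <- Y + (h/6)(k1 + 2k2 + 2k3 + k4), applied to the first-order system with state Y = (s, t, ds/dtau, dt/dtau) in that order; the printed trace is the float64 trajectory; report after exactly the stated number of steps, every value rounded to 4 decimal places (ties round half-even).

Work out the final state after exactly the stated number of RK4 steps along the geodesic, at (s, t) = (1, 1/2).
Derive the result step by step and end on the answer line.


f(Y) = (ds/dtau, dt/dtau, -Gamma^s_ij Y'^i Y'^j, -Gamma^t_ij Y'^i Y'^j) with the Gammas evaluated at the stage position; h = 0.100000; intermediate values shown to 6 dp
step 0: s = 1.0000, t = 0.5000, ds/dtau = -0.1250, dt/dtau = -1.5000
step 1:
  k1: at (s, t) = (1.000000, 0.500000), (ds/dtau, dt/dtau) = (-0.125000, -1.500000); Gamma_sss = -0.058824, Gamma_sst = 0.000000, Gamma_stt = 0.147059, Gamma_tss = 0.000000, Gamma_tst = -0.400000, Gamma_ttt = 0.000000; k1 = (-0.125000, -1.500000, -0.329963, 0.150000)
  k2: at (s, t) = (0.993750, 0.425000), (ds/dtau, dt/dtau) = (-0.141498, -1.492500); Gamma_sss = -0.059148, Gamma_sst = 0.000000, Gamma_stt = 0.148240, Gamma_tss = 0.000000, Gamma_tst = -0.401493, Gamma_ttt = 0.000000; k2 = (-0.141498, -1.492500, -0.329028, 0.169579)
  k3: at (s, t) = (0.992925, 0.425375), (ds/dtau, dt/dtau) = (-0.141451, -1.491521); Gamma_sss = -0.059190, Gamma_sst = 0.000000, Gamma_stt = 0.148396, Gamma_tss = 0.000000, Gamma_tst = -0.401689, Gamma_ttt = 0.000000; k3 = (-0.141451, -1.491521, -0.328942, 0.169495)
  k4: at (s, t) = (0.985855, 0.350848), (ds/dtau, dt/dtau) = (-0.157894, -1.483051); Gamma_sss = -0.059556, Gamma_sst = 0.000000, Gamma_stt = 0.149738, Gamma_tss = 0.000000, Gamma_tst = -0.403360, Gamma_ttt = 0.000000; k4 = (-0.157894, -1.483051, -0.327854, 0.188906)
  Y <- Y + (h/6)(k1 + 2k2 + 2k3 + k4): s = 0.9859, t = 0.3508, ds/dtau = -0.1579, dt/dtau = -1.4830
step 2:
  k1: at (s, t) = (0.985853, 0.350815), (ds/dtau, dt/dtau) = (-0.157896, -1.483049); Gamma_sss = -0.059556, Gamma_sst = 0.000000, Gamma_stt = 0.149738, Gamma_tss = 0.000000, Gamma_tst = -0.403360, Gamma_ttt = 0.000000; k1 = (-0.157896, -1.483049, -0.327854, 0.188908)
  k2: at (s, t) = (0.977959, 0.276663), (ds/dtau, dt/dtau) = (-0.174289, -1.473604); Gamma_sss = -0.059963, Gamma_sst = 0.000000, Gamma_stt = 0.151243, Gamma_tss = 0.000000, Gamma_tst = -0.405205, Gamma_ttt = 0.000000; k2 = (-0.174289, -1.473604, -0.326605, 0.208139)
  k3: at (s, t) = (0.977139, 0.277135), (ds/dtau, dt/dtau) = (-0.174226, -1.472642); Gamma_sss = -0.060005, Gamma_sst = 0.000000, Gamma_stt = 0.151400, Gamma_tss = 0.000000, Gamma_tst = -0.405395, Gamma_ttt = 0.000000; k3 = (-0.174226, -1.472642, -0.326516, 0.208027)
  k4: at (s, t) = (0.968431, 0.203551), (ds/dtau, dt/dtau) = (-0.190548, -1.462246); Gamma_sss = -0.060452, Gamma_sst = 0.000000, Gamma_stt = 0.153070, Gamma_tss = 0.000000, Gamma_tst = -0.407402, Gamma_ttt = 0.000000; k4 = (-0.190548, -1.462246, -0.325093, 0.227027)
  Y <- Y + (h/6)(k1 + 2k2 + 2k3 + k4): s = 0.9684, t = 0.2035, ds/dtau = -0.1905, dt/dtau = -1.4622
step 3:
  k1: at (s, t) = (0.968429, 0.203519), (ds/dtau, dt/dtau) = (-0.190549, -1.462245); Gamma_sss = -0.060453, Gamma_sst = 0.000000, Gamma_stt = 0.153070, Gamma_tss = 0.000000, Gamma_tst = -0.407402, Gamma_ttt = 0.000000; k1 = (-0.190549, -1.462245, -0.325093, 0.227029)
  k2: at (s, t) = (0.958901, 0.130406), (ds/dtau, dt/dtau) = (-0.206804, -1.450893); Gamma_sss = -0.060940, Gamma_sst = 0.000000, Gamma_stt = 0.154907, Gamma_tss = 0.000000, Gamma_tst = -0.409568, Gamma_ttt = 0.000000; k2 = (-0.206804, -1.450893, -0.323487, 0.245782)
  k3: at (s, t) = (0.958089, 0.130974), (ds/dtau, dt/dtau) = (-0.206723, -1.449956); Gamma_sss = -0.060982, Gamma_sst = 0.000000, Gamma_stt = 0.155064, Gamma_tss = 0.000000, Gamma_tst = -0.409751, Gamma_ttt = 0.000000; k3 = (-0.206723, -1.449956, -0.323396, 0.245638)
  k4: at (s, t) = (0.947757, 0.058523), (ds/dtau, dt/dtau) = (-0.222889, -1.437681); Gamma_sss = -0.061509, Gamma_sst = 0.000000, Gamma_stt = 0.157069, Gamma_tss = 0.000000, Gamma_tst = -0.412061, Gamma_ttt = 0.000000; k4 = (-0.222889, -1.437681, -0.321595, 0.264084)
  Y <- Y + (h/6)(k1 + 2k2 + 2k3 + k4): s = 0.9478, t = 0.0585, ds/dtau = -0.2229, dt/dtau = -1.4377

Answer: s = 0.9478, t = 0.0585, ds/dtau = -0.2229, dt/dtau = -1.4377
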